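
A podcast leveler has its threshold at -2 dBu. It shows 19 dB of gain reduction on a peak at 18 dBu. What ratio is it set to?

20:1

Input overshoot = 18 − (-2) = 20 dB.
Output overshoot = 20 − 19 = 1 dB.
Ratio = input overshoot / output overshoot = 20 / 1 = 20.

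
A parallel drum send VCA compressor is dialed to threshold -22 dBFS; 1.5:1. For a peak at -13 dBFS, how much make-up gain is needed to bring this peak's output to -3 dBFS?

The peak compresses to -22 + 9/1.5 = -16 dBFS.
To reach -3 dBFS requires -3 − (-16) = 13 dB of make-up.

13 dB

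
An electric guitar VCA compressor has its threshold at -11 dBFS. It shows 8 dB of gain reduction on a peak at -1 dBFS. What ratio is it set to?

5:1

Input overshoot = -1 − (-11) = 10 dB.
Output overshoot = 10 − 8 = 2 dB.
Ratio = input overshoot / output overshoot = 10 / 2 = 5.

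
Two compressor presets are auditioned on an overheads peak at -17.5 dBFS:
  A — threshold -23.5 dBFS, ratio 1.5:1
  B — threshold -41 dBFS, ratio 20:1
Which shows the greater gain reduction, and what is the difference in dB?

A: 6 dB over, compressed to 4 dB over, so 2 dB of GR.
B: 23.5 dB over, compressed to 1.175 dB over, so 22.325 dB of GR.
B applies 20.325 dB more gain reduction.

B, by 20.325 dB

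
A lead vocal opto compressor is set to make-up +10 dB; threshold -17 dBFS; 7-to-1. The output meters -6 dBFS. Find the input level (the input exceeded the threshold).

Remove make-up: -6 − 10 = -16 dBFS.
Post-compression overshoot = -16 − (-17) = 1 dB.
Before 7:1 compression the overshoot was 1 × 7 = 7 dB, so input = -17 + 7 = -10 dBFS.

-10 dBFS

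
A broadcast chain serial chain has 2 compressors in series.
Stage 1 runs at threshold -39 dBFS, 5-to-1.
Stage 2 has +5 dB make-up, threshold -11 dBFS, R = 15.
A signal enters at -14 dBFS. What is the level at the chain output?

Stage 1: 25 dB above -39 dBFS, reduced 5:1 to 5 dB above → -34 dBFS.
Stage 2: below threshold (-34 ≤ -11); passes unchanged; make-up brings it to -29 dBFS.

-29 dBFS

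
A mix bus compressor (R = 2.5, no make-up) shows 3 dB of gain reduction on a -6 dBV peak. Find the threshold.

-11 dBV

Gain reduction = -6 − (-9) = 3 dB; output overshoot = GR / (R − 1) = 3 / 1.5 = 2 dB.
Threshold = output − output overshoot = -9 − 2 = -11 dBV.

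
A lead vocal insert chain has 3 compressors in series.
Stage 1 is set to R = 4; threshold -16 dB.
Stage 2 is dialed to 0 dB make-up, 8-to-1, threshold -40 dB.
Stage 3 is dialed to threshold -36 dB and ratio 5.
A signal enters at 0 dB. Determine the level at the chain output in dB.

-36.5 dB

Stage 1: overshoot 16 dB → 16/4 = 4 dB → -12 dB.
Stage 2: overshoot 28 dB → 28/8 = 3.5 dB → -36.5 dB.
Stage 3: -36.5 dB is at or below the -36 dB threshold — no compression; output -36.5 dB.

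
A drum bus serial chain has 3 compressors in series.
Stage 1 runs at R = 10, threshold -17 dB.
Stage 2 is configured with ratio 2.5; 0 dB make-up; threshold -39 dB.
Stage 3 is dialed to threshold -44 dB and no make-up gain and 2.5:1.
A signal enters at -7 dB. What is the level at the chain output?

Stage 1: overshoot 10 dB → 10/10 = 1 dB → -16 dB.
Stage 2: overshoot 23 dB → 23/2.5 = 9.2 dB → -29.8 dB.
Stage 3: -29.8 dB is 14.2 dB over -44 dB; at 2.5:1 that becomes 5.68 dB over, giving -38.32 dB.

-38.32 dB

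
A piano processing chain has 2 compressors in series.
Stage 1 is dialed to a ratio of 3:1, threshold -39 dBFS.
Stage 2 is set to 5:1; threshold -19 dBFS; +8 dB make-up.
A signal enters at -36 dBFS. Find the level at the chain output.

-30 dBFS

Stage 1: 3 dB above -39 dBFS, reduced 3:1 to 1 dB above → -38 dBFS.
Stage 2: below threshold (-38 ≤ -19); passes unchanged; make-up brings it to -30 dBFS.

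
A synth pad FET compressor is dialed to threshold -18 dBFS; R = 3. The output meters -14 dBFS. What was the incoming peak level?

-6 dBFS

Post-compression overshoot = -14 − (-18) = 4 dB.
Undo the ratio: input overshoot = 4 × 3 = 12 dB, giving input = -6 dBFS.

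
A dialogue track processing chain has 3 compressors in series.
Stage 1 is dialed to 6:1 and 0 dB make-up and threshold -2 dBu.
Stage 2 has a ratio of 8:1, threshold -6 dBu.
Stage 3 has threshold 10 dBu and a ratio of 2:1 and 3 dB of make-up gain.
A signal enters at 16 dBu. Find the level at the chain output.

Stage 1: 16 dBu is 18 dB over -2 dBu; at 6:1 that becomes 3 dB over, giving 1 dBu.
Stage 2: 7 dB above -6 dBu, reduced 8:1 to 0.875 dB above → -5.125 dBu.
Stage 3: below threshold (-5.125 ≤ 10); passes unchanged; make-up brings it to -2.125 dBu.

-2.125 dBu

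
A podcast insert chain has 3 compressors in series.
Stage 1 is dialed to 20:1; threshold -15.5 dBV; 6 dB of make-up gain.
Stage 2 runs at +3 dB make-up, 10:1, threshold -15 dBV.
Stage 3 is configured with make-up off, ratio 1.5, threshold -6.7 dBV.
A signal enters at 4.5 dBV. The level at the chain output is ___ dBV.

-11.35 dBV

Stage 1: overshoot 20 dB → 20/20 = 1 dB → -14.5 dBV; +6 dB make-up → -8.5 dBV.
Stage 2: overshoot 6.5 dB → 6.5/10 = 0.65 dB → -14.35 dBV; +3 dB make-up → -11.35 dBV.
Stage 3: -11.35 dBV is at or below the -6.7 dBV threshold — no compression; output -11.35 dBV.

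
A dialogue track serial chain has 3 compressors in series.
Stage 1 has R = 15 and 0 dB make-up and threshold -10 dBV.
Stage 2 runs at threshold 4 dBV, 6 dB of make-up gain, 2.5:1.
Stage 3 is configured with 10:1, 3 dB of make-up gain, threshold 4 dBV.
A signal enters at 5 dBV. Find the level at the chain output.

0 dBV

Stage 1: 5 dBV is 15 dB over -10 dBV; at 15:1 that becomes 1 dB over, giving -9 dBV.
Stage 2: below threshold (-9 ≤ 4); passes unchanged; make-up brings it to -3 dBV.
Stage 3: -3 dBV is at or below the 4 dBV threshold — no compression; make-up brings it to 0 dBV.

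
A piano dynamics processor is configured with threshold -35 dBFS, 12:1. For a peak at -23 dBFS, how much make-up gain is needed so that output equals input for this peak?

Overshoot 12 dB → 12/12 = 1 dB after compression, so the compressed level is -35 + 1 = -34 dBFS.
Make-up = target − compressed = -23 − (-34) = 11 dB.

11 dB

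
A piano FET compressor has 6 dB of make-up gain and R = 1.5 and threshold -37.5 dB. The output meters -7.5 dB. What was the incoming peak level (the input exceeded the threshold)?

Before make-up, the level was -7.5 − 6 = -13.5 dB.
The compressed level sits -13.5 − (-37.5) = 24 dB over threshold.
Before 1.5:1 compression the overshoot was 24 × 1.5 = 36 dB, so input = -37.5 + 36 = -1.5 dB.

-1.5 dB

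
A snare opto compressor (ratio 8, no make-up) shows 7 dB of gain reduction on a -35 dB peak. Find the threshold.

-43 dB

Gain reduction = -35 − (-42) = 7 dB; output overshoot = GR / (R − 1) = 7 / 7 = 1 dB.
Threshold = output − output overshoot = -42 − 1 = -43 dB.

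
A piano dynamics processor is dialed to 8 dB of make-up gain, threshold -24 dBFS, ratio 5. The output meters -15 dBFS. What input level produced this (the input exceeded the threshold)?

Before make-up, the level was -15 − 8 = -23 dBFS.
Post-compression overshoot = -23 − (-24) = 1 dB.
Input overshoot = R × output overshoot = 5 dB → input = -24 + 5 = -19 dBFS.

-19 dBFS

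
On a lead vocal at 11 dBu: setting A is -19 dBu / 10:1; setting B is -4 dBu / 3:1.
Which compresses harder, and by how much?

A: GR = 30 − 30/10 = 27 dB.
B: GR = 15 − 15/3 = 10 dB.
Difference: 17 dB in favour of A.

A, by 17 dB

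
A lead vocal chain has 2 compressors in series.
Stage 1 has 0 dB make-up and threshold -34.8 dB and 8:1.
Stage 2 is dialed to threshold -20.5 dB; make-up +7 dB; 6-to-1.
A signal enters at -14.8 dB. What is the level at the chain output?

-25.3 dB

Stage 1: -14.8 dB is 20 dB over -34.8 dB; at 8:1 that becomes 2.5 dB over, giving -32.3 dB.
Stage 2: -32.3 dB ≤ -20.5 dB, so stage 2 doesn't engage; make-up brings it to -25.3 dB.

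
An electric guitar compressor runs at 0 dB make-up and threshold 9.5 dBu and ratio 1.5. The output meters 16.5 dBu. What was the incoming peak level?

That's 7 dB above the 9.5 dBu threshold.
Undo the ratio: input overshoot = 7 × 1.5 = 10.5 dB, giving input = 20 dBu.

20 dBu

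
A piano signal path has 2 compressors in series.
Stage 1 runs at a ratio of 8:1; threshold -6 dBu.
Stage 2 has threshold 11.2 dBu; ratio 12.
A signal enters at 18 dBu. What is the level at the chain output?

-3 dBu

Stage 1: overshoot 24 dB → 24/8 = 3 dB → -3 dBu.
Stage 2: -3 dBu ≤ 11.2 dBu, so stage 2 doesn't engage; output -3 dBu.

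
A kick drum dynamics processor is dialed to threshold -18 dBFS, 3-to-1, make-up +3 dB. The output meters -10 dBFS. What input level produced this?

-3 dBFS

Before make-up, the level was -10 − 3 = -13 dBFS.
Post-compression overshoot = -13 − (-18) = 5 dB.
Undo the ratio: input overshoot = 5 × 3 = 15 dB, giving input = -3 dBFS.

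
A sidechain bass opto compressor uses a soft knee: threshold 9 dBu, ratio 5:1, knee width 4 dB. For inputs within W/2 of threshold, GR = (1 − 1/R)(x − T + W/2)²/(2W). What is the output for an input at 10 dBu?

x − T + W/2 = 10 − 9 + 2 = 3.
GR = (1 − 1/5) × 3² / 8 = 0.8 × 9 / 8 = 0.9 dB.
Output = 10 − 0.9 = 9.1 dBu.

9.1 dBu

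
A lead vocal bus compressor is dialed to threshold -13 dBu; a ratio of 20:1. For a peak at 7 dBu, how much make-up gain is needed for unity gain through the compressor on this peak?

The peak compresses to -13 + 20/20 = -12 dBu.
To reach 7 dBu requires 7 − (-12) = 19 dB of make-up.

19 dB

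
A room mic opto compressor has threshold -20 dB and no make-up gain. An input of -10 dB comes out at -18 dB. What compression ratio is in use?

Input overshoot = -10 − (-20) = 10 dB; output overshoot = -18 − (-20) = 2 dB.
Ratio = 10 / 2 = 5.

5:1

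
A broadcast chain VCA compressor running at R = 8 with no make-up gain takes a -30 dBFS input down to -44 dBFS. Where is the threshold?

-46 dBFS

Input is 16 dB above T (since output overshoot × R = input overshoot: (-44 − T)·8 = -30 − T gives T = -46 dBFS).
Check: -46 + (-30 − (-46))/8 = -46 + 2 = -44 dBFS. ✓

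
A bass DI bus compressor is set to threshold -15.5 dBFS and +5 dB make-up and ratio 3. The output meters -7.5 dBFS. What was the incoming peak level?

Remove make-up: -7.5 − 5 = -12.5 dBFS.
The compressed level sits -12.5 − (-15.5) = 3 dB over threshold.
Before 3:1 compression the overshoot was 3 × 3 = 9 dB, so input = -15.5 + 9 = -6.5 dBFS.

-6.5 dBFS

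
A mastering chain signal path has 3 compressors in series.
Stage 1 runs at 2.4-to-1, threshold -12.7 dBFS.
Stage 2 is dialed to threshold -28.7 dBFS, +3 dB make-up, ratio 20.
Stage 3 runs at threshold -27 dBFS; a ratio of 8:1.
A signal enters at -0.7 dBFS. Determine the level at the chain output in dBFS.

Stage 1: 12 dB above -12.7 dBFS, reduced 2.4:1 to 5 dB above → -7.7 dBFS.
Stage 2: 21 dB above -28.7 dBFS, reduced 20:1 to 1.05 dB above → -27.65 dBFS; +3 dB make-up → -24.65 dBFS.
Stage 3: 2.35 dB above -27 dBFS, reduced 8:1 to 0.29375 dB above → -26.70625 dBFS.

-26.70625 dBFS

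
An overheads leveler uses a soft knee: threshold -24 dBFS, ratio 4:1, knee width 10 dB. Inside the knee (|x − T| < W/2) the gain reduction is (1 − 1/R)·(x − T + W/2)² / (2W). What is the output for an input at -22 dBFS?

-23.8375 dBFS

x − T + W/2 = -22 − (-24) + 5 = 7.
GR = (1 − 1/4) × 7² / 20 = 0.75 × 49 / 20 = 1.8375 dB.
Output = -22 − 1.8375 = -23.8375 dBFS.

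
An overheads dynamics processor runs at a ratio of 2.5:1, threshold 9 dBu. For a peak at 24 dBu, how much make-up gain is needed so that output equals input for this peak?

9 dB

Without make-up, output = threshold + overshoot/2.5 = 9 + 6 = 15 dBu.
Gap to target: 9 dB.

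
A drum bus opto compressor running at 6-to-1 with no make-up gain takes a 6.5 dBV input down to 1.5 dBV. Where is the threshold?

0.5 dBV

Gain reduction = 6.5 − 1.5 = 5 dB; output overshoot = GR / (R − 1) = 5 / 5 = 1 dB.
Threshold = output − output overshoot = 1.5 − 1 = 0.5 dBV.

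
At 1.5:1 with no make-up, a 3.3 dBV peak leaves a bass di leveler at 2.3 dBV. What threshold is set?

0.3 dBV

Let T be the threshold. Output overshoot = (input overshoot)/R, so 2.3 − T = (3.3 − T)/1.5.
1.5·(2.3 − T) = 3.3 − T → 0.5·T = 3.45 − 3.3 = 0.15.
T = 0.15/0.5 = 0.3 dBV.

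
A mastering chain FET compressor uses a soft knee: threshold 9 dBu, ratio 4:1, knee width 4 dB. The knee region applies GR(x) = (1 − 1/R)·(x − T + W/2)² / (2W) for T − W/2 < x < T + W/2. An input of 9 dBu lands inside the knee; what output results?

x − T + W/2 = 9 − 9 + 2 = 2.
GR = (1 − 1/4) × 2² / 8 = 0.75 × 4 / 8 = 0.375 dB.
Output = 9 − 0.375 = 8.625 dBu.

8.625 dBu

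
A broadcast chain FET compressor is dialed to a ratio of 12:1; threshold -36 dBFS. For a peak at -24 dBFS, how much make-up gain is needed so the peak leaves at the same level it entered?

11 dB

Without make-up, output = threshold + overshoot/12 = -36 + 1 = -35 dBFS.
Gap to target: 11 dB.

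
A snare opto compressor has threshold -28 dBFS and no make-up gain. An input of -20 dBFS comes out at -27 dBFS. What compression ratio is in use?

Input overshoot = -20 − (-28) = 8 dB; output overshoot = -27 − (-28) = 1 dB.
Ratio = 8 / 1 = 8.

8:1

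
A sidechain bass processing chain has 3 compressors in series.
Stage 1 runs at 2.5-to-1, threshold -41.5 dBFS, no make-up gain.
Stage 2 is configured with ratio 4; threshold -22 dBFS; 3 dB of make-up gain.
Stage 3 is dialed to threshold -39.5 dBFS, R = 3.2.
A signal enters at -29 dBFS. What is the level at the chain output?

-37.625 dBFS

Stage 1: overshoot 12.5 dB → 12.5/2.5 = 5 dB → -36.5 dBFS.
Stage 2: -36.5 dBFS is at or below the -22 dBFS threshold — no compression; make-up brings it to -33.5 dBFS.
Stage 3: -33.5 dBFS is 6 dB over -39.5 dBFS; at 3.2:1 that becomes 1.875 dB over, giving -37.625 dBFS.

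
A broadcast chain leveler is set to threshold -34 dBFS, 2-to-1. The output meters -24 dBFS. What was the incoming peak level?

-14 dBFS

The compressed level sits -24 − (-34) = 10 dB over threshold.
Before 2:1 compression the overshoot was 10 × 2 = 20 dB, so input = -34 + 20 = -14 dBFS.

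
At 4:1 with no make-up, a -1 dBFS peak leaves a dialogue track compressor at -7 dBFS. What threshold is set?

-9 dBFS

Input is 8 dB above T (since output overshoot × R = input overshoot: (-7 − T)·4 = -1 − T gives T = -9 dBFS).
Check: -9 + (-1 − (-9))/4 = -9 + 2 = -7 dBFS. ✓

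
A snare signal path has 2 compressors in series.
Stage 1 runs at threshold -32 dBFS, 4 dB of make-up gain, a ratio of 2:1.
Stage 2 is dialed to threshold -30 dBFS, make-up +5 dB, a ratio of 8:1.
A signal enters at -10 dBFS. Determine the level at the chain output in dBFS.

-23.375 dBFS

Stage 1: -10 dBFS is 22 dB over -32 dBFS; at 2:1 that becomes 11 dB over, giving -21 dBFS; +4 dB make-up → -17 dBFS.
Stage 2: overshoot 13 dB → 13/8 = 1.625 dB → -28.375 dBFS; +5 dB make-up → -23.375 dBFS.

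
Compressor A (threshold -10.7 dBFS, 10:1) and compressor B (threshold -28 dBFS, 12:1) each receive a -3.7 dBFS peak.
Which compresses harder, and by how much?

A: GR = 7 − 7/10 = 6.3 dB.
B: GR = 24.3 − 24.3/12 = 22.275 dB.
B applies 15.975 dB more gain reduction.

B, by 15.975 dB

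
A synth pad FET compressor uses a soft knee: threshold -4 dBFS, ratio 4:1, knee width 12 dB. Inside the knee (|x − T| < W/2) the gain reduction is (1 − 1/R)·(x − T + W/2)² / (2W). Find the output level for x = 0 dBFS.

-3.125 dBFS

x − T + W/2 = 0 − (-4) + 6 = 10.
GR = (1 − 1/4) × 10² / 24 = 0.75 × 100 / 24 = 3.125 dB.
Output = 0 − 3.125 = -3.125 dBFS.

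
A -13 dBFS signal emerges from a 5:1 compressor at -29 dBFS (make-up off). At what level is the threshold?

Input is 20 dB above T (since output overshoot × R = input overshoot: (-29 − T)·5 = -13 − T gives T = -33 dBFS).
Check: -33 + (-13 − (-33))/5 = -33 + 4 = -29 dBFS. ✓

-33 dBFS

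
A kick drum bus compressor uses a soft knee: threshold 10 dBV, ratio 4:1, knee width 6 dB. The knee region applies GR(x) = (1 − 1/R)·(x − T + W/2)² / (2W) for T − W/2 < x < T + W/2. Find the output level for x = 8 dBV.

x − T + W/2 = 8 − 10 + 3 = 1.
GR = (1 − 1/4) × 1² / 12 = 0.75 × 1 / 12 = 0.0625 dB.
Output = 8 − 0.0625 = 7.9375 dBV.

7.9375 dBV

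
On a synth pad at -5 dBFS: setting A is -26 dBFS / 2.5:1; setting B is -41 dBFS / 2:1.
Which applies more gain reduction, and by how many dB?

A: overshoot 21 dB → output overshoot 8.4 dB → GR 12.6 dB.
B: overshoot 36 dB → output overshoot 18 dB → GR 18 dB.
B applies 5.4 dB more gain reduction.

B, by 5.4 dB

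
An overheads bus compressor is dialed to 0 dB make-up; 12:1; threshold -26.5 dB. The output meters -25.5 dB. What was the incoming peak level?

-14.5 dB

The compressed level sits -25.5 − (-26.5) = 1 dB over threshold.
Input overshoot = R × output overshoot = 12 dB → input = -26.5 + 12 = -14.5 dB.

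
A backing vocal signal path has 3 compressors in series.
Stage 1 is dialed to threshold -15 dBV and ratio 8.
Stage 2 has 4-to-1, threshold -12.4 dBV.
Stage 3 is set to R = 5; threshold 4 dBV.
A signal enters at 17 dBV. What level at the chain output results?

-12.05 dBV

Stage 1: 17 dBV is 32 dB over -15 dBV; at 8:1 that becomes 4 dB over, giving -11 dBV.
Stage 2: overshoot 1.4 dB → 1.4/4 = 0.35 dB → -12.05 dBV.
Stage 3: below threshold (-12.05 ≤ 4); passes unchanged; output -12.05 dBV.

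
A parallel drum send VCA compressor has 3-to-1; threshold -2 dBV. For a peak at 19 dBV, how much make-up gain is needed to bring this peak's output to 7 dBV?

2 dB

Overshoot 21 dB → 21/3 = 7 dB after compression, so the compressed level is -2 + 7 = 5 dBV.
Make-up = target − compressed = 7 − 5 = 2 dB.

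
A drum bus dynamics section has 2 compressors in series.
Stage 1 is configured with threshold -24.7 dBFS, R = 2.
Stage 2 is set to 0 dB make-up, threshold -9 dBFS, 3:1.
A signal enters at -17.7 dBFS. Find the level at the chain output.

Stage 1: 7 dB above -24.7 dBFS, reduced 2:1 to 3.5 dB above → -21.2 dBFS.
Stage 2: -21.2 dBFS ≤ -9 dBFS, so stage 2 doesn't engage; output -21.2 dBFS.

-21.2 dBFS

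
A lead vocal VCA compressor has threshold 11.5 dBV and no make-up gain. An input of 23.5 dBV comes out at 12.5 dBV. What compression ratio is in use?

12:1

Input overshoot = 23.5 − 11.5 = 12 dB; output overshoot = 12.5 − 11.5 = 1 dB.
Ratio = 12 / 1 = 12.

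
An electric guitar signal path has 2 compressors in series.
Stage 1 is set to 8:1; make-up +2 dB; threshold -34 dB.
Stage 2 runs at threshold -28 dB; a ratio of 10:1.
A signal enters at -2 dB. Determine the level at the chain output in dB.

-28 dB

Stage 1: 32 dB above -34 dB, reduced 8:1 to 4 dB above → -30 dB; +2 dB make-up → -28 dB.
Stage 2: -28 dB ≤ -28 dB, so stage 2 doesn't engage; output -28 dB.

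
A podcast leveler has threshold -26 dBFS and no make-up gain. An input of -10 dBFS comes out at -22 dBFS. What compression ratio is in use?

Input overshoot = -10 − (-26) = 16 dB; output overshoot = -22 − (-26) = 4 dB.
Ratio = 16 / 4 = 4.

4:1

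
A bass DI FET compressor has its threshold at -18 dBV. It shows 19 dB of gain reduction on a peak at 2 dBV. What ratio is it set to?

20:1

Input overshoot = 2 − (-18) = 20 dB.
Output overshoot = 20 − 19 = 1 dB.
Ratio = input overshoot / output overshoot = 20 / 1 = 20.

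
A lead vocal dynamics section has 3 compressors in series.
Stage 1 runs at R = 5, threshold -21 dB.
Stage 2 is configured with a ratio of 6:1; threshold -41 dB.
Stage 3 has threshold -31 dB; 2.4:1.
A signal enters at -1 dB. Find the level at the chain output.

Stage 1: overshoot 20 dB → 20/5 = 4 dB → -17 dB.
Stage 2: -17 dB is 24 dB over -41 dB; at 6:1 that becomes 4 dB over, giving -37 dB.
Stage 3: -37 dB ≤ -31 dB, so stage 3 doesn't engage; output -37 dB.

-37 dB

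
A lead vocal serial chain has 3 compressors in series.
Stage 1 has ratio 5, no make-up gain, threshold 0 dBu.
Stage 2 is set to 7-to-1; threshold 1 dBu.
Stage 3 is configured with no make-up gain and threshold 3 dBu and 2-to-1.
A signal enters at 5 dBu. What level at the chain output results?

1 dBu

Stage 1: 5 dBu is 5 dB over 0 dBu; at 5:1 that becomes 1 dB over, giving 1 dBu.
Stage 2: 1 dBu is at or below the 1 dBu threshold — no compression; output 1 dBu.
Stage 3: 1 dBu ≤ 3 dBu, so stage 3 doesn't engage; output 1 dBu.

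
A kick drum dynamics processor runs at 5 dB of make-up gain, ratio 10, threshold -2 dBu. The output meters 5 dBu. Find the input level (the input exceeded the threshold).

Stripping the +5 dB make-up gives 0 dBu at the gain stage.
That's 2 dB above the -2 dBu threshold.
Undo the ratio: input overshoot = 2 × 10 = 20 dB, giving input = 18 dBu.

18 dBu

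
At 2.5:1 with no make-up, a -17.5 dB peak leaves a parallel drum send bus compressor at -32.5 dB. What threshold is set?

Let T be the threshold. Output overshoot = (input overshoot)/R, so -32.5 − T = (-17.5 − T)/2.5.
2.5·(-32.5 − T) = -17.5 − T → 1.5·T = -81.25 − (-17.5) = -63.75.
T = -63.75/1.5 = -42.5 dB.

-42.5 dB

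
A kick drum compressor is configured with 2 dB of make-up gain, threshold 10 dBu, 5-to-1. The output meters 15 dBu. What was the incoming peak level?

Stripping the +2 dB make-up gives 13 dBu at the gain stage.
The compressed level sits 13 − 10 = 3 dB over threshold.
Input overshoot = R × output overshoot = 15 dB → input = 10 + 15 = 25 dBu.

25 dBu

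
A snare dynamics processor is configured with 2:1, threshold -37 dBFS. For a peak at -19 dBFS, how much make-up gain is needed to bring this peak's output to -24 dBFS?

4 dB

Without make-up, output = threshold + overshoot/2 = -37 + 9 = -28 dBFS.
Gap to target: 4 dB.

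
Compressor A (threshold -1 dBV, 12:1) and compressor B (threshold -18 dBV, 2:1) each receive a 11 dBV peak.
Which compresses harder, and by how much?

A: overshoot 12 dB → output overshoot 1 dB → GR 11 dB.
B: overshoot 29 dB → output overshoot 14.5 dB → GR 14.5 dB.
B applies 3.5 dB more gain reduction.

B, by 3.5 dB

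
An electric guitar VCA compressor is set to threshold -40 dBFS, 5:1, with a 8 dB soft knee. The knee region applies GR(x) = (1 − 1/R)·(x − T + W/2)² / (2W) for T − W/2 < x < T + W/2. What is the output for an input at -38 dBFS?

x − T + W/2 = -38 − (-40) + 4 = 6.
GR = (1 − 1/5) × 6² / 16 = 0.8 × 36 / 16 = 1.8 dB.
Output = -38 − 1.8 = -39.8 dBFS.

-39.8 dBFS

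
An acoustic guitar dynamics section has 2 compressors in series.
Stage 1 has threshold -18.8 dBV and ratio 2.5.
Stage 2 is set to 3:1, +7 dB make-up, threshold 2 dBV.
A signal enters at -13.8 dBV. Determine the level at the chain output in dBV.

Stage 1: -13.8 dBV is 5 dB over -18.8 dBV; at 2.5:1 that becomes 2 dB over, giving -16.8 dBV.
Stage 2: below threshold (-16.8 ≤ 2); passes unchanged; make-up brings it to -9.8 dBV.

-9.8 dBV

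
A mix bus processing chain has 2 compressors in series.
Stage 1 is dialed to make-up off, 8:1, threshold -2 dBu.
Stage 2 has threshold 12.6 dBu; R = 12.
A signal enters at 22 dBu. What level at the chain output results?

Stage 1: overshoot 24 dB → 24/8 = 3 dB → 1 dBu.
Stage 2: 1 dBu ≤ 12.6 dBu, so stage 2 doesn't engage; output 1 dBu.

1 dBu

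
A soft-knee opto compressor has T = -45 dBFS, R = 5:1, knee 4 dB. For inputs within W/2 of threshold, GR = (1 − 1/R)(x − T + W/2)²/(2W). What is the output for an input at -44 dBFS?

x − T + W/2 = -44 − (-45) + 2 = 3.
GR = (1 − 1/5) × 3² / 8 = 0.8 × 9 / 8 = 0.9 dB.
Output = -44 − 0.9 = -44.9 dBFS.

-44.9 dBFS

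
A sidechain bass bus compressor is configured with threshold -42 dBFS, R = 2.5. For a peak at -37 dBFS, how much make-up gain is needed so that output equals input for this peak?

Without make-up, output = threshold + overshoot/2.5 = -42 + 2 = -40 dBFS.
Gap to target: 3 dB.

3 dB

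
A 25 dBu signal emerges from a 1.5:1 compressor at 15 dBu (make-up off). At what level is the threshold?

Input is 30 dB above T (since output overshoot × R = input overshoot: (15 − T)·1.5 = 25 − T gives T = -5 dBu).
Check: -5 + (25 − (-5))/1.5 = -5 + 20 = 15 dBu. ✓

-5 dBu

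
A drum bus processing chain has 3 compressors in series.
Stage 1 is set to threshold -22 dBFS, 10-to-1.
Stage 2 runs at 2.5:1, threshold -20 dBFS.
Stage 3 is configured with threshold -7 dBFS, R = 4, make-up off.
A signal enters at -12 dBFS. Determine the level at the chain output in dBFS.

-21 dBFS

Stage 1: -12 dBFS is 10 dB over -22 dBFS; at 10:1 that becomes 1 dB over, giving -21 dBFS.
Stage 2: -21 dBFS ≤ -20 dBFS, so stage 2 doesn't engage; output -21 dBFS.
Stage 3: -21 dBFS is at or below the -7 dBFS threshold — no compression; output -21 dBFS.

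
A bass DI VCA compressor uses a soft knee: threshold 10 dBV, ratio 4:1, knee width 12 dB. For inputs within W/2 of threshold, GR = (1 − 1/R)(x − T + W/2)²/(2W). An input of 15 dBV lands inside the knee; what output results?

x − T + W/2 = 15 − 10 + 6 = 11.
GR = (1 − 1/4) × 11² / 24 = 0.75 × 121 / 24 = 3.78125 dB.
Output = 15 − 3.78125 = 11.21875 dBV.

11.21875 dBV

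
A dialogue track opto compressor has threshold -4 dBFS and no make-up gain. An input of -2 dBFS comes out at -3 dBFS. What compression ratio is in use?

Input overshoot = -2 − (-4) = 2 dB; output overshoot = -3 − (-4) = 1 dB.
Ratio = 2 / 1 = 2.

2:1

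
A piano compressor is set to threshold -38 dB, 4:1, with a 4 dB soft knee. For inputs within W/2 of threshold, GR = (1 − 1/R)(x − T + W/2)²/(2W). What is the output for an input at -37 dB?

-37.84375 dB

x − T + W/2 = -37 − (-38) + 2 = 3.
GR = (1 − 1/4) × 3² / 8 = 0.75 × 9 / 8 = 0.84375 dB.
Output = -37 − 0.84375 = -37.84375 dB.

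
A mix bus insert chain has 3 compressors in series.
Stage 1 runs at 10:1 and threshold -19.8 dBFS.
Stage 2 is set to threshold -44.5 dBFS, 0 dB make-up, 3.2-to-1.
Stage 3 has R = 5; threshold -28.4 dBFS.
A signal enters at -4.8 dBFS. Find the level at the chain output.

Stage 1: 15 dB above -19.8 dBFS, reduced 10:1 to 1.5 dB above → -18.3 dBFS.
Stage 2: 26.2 dB above -44.5 dBFS, reduced 3.2:1 to 8.1875 dB above → -36.3125 dBFS.
Stage 3: -36.3125 dBFS is at or below the -28.4 dBFS threshold — no compression; output -36.3125 dBFS.

-36.3125 dBFS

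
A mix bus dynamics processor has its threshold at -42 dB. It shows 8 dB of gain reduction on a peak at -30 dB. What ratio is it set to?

3:1

Input overshoot = -30 − (-42) = 12 dB.
Output overshoot = 12 − 8 = 4 dB.
Ratio = input overshoot / output overshoot = 12 / 4 = 3.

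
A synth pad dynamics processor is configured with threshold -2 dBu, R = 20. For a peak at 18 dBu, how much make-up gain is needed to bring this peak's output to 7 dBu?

8 dB

The peak compresses to -2 + 20/20 = -1 dBu.
To reach 7 dBu requires 7 − (-1) = 8 dB of make-up.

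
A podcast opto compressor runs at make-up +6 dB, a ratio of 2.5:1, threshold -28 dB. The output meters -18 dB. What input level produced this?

Before make-up, the level was -18 − 6 = -24 dB.
Post-compression overshoot = -24 − (-28) = 4 dB.
Undo the ratio: input overshoot = 4 × 2.5 = 10 dB, giving input = -18 dB.

-18 dB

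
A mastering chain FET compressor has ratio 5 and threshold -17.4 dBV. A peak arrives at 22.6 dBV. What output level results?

-9.4 dBV

Overshoot: 22.6 − (-17.4) = 40 dB.
The 40 dB excess becomes 8 dB after 5:1 reduction.
Output = -17.4 + 8 = -9.4 dBV.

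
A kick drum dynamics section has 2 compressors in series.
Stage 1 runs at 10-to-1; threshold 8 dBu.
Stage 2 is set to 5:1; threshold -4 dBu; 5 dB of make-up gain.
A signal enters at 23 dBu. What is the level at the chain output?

3.7 dBu

Stage 1: overshoot 15 dB → 15/10 = 1.5 dB → 9.5 dBu.
Stage 2: overshoot 13.5 dB → 13.5/5 = 2.7 dB → -1.3 dBu; +5 dB make-up → 3.7 dBu.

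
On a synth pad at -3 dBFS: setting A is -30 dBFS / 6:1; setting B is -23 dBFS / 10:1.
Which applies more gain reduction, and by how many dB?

A: overshoot 27 dB → output overshoot 4.5 dB → GR 22.5 dB.
B: overshoot 20 dB → output overshoot 2 dB → GR 18 dB.
A applies 4.5 dB more gain reduction.

A, by 4.5 dB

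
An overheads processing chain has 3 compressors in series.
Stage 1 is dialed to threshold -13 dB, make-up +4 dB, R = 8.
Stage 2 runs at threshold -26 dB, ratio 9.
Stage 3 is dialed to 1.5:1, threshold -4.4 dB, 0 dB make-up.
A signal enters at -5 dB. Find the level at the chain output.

Stage 1: overshoot 8 dB → 8/8 = 1 dB → -12 dB; +4 dB make-up → -8 dB.
Stage 2: overshoot 18 dB → 18/9 = 2 dB → -24 dB.
Stage 3: -24 dB is at or below the -4.4 dB threshold — no compression; output -24 dB.

-24 dB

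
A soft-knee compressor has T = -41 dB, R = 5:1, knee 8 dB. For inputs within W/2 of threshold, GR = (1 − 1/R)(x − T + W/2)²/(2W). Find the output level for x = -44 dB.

-44.05 dB

x − T + W/2 = -44 − (-41) + 4 = 1.
GR = (1 − 1/5) × 1² / 16 = 0.8 × 1 / 16 = 0.05 dB.
Output = -44 − 0.05 = -44.05 dB.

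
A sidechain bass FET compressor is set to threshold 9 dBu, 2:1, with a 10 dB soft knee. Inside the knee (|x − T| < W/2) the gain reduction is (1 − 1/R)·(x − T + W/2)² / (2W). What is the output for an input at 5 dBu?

4.975 dBu

x − T + W/2 = 5 − 9 + 5 = 1.
GR = (1 − 1/2) × 1² / 20 = 0.5 × 1 / 20 = 0.025 dB.
Output = 5 − 0.025 = 4.975 dBu.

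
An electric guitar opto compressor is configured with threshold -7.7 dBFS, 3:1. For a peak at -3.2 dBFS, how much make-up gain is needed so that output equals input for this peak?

Without make-up, output = threshold + overshoot/3 = -7.7 + 1.5 = -6.2 dBFS.
Gap to target: 3 dB.

3 dB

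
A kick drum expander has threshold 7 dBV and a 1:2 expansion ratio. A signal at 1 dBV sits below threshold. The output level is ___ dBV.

-5 dBV

Undershoot = 7 − 1 = 6 dB.
At 1:2, that expands to 12 dB under threshold.
Output = 7 − 12 = -5 dBV.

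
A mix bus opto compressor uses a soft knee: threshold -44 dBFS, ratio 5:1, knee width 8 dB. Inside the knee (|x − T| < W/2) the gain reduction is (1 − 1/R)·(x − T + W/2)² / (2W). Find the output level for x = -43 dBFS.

-44.25 dBFS

x − T + W/2 = -43 − (-44) + 4 = 5.
GR = (1 − 1/5) × 5² / 16 = 0.8 × 25 / 16 = 1.25 dB.
Output = -43 − 1.25 = -44.25 dBFS.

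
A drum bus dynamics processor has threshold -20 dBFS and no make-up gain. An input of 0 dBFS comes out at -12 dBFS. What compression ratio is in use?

Input overshoot = 0 − (-20) = 20 dB; output overshoot = -12 − (-20) = 8 dB.
Ratio = 20 / 8 = 2.5.

2.5:1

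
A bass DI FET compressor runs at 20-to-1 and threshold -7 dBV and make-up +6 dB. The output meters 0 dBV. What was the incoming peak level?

Remove make-up: 0 − 6 = -6 dBV.
The compressed level sits -6 − (-7) = 1 dB over threshold.
Input overshoot = R × output overshoot = 20 dB → input = -7 + 20 = 13 dBV.

13 dBV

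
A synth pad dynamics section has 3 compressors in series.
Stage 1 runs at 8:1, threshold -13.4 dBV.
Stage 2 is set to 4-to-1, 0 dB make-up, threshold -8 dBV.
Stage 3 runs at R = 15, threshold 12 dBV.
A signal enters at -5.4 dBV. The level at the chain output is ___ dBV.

Stage 1: 8 dB above -13.4 dBV, reduced 8:1 to 1 dB above → -12.4 dBV.
Stage 2: -12.4 dBV ≤ -8 dBV, so stage 2 doesn't engage; output -12.4 dBV.
Stage 3: -12.4 dBV is at or below the 12 dBV threshold — no compression; output -12.4 dBV.

-12.4 dBV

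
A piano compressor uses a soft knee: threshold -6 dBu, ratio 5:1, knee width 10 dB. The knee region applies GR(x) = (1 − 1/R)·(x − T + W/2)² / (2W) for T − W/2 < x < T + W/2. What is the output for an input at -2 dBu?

x − T + W/2 = -2 − (-6) + 5 = 9.
GR = (1 − 1/5) × 9² / 20 = 0.8 × 81 / 20 = 3.24 dB.
Output = -2 − 3.24 = -5.24 dBu.

-5.24 dBu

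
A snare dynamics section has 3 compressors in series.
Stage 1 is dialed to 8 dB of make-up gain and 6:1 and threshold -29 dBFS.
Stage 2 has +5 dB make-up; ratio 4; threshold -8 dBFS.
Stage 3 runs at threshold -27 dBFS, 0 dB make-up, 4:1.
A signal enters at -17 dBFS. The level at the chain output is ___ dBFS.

Stage 1: overshoot 12 dB → 12/6 = 2 dB → -27 dBFS; +8 dB make-up → -19 dBFS.
Stage 2: below threshold (-19 ≤ -8); passes unchanged; make-up brings it to -14 dBFS.
Stage 3: -14 dBFS is 13 dB over -27 dBFS; at 4:1 that becomes 3.25 dB over, giving -23.75 dBFS.

-23.75 dBFS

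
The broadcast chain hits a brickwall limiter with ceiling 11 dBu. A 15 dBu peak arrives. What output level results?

11 dBu

The limiter clamps the peak to its 11 dBu ceiling.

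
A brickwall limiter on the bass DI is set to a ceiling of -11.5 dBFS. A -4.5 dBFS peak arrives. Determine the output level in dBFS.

-11.5 dBFS

The limiter clamps the peak to its -11.5 dBFS ceiling.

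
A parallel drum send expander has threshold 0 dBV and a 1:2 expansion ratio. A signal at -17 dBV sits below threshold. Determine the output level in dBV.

-34 dBV

Undershoot = 0 − (-17) = 17 dB.
At 1:2, that expands to 34 dB under threshold.
Output = 0 − 34 = -34 dBV.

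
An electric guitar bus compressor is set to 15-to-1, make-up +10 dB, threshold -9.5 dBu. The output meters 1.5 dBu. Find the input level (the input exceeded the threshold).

Before make-up, the level was 1.5 − 10 = -8.5 dBu.
That's 1 dB above the -9.5 dBu threshold.
Input overshoot = R × output overshoot = 15 dB → input = -9.5 + 15 = 5.5 dBu.

5.5 dBu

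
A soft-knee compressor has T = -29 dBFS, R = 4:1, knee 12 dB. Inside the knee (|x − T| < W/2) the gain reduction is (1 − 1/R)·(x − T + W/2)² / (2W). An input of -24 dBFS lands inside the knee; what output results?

x − T + W/2 = -24 − (-29) + 6 = 11.
GR = (1 − 1/4) × 11² / 24 = 0.75 × 121 / 24 = 3.78125 dB.
Output = -24 − 3.78125 = -27.78125 dBFS.

-27.78125 dBFS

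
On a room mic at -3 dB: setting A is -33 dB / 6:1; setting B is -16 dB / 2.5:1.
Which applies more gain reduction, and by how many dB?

A, by 17.2 dB

A: GR = 30 − 30/6 = 25 dB.
B: GR = 13 − 13/2.5 = 7.8 dB.
A applies 17.2 dB more gain reduction.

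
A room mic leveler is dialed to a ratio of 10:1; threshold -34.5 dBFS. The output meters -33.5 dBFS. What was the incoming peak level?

-24.5 dBFS

That's 1 dB above the -34.5 dBFS threshold.
Before 10:1 compression the overshoot was 1 × 10 = 10 dB, so input = -34.5 + 10 = -24.5 dBFS.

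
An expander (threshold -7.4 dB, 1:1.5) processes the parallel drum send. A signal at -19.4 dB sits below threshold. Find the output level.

-25.4 dB

Undershoot = (-7.4) − (-19.4) = 12 dB.
At 1:1.5, that expands to 18 dB under threshold.
Output = -7.4 − 18 = -25.4 dB.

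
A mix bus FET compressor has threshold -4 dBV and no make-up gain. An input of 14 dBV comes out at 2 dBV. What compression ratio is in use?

Input overshoot = 14 − (-4) = 18 dB; output overshoot = 2 − (-4) = 6 dB.
Ratio = 18 / 6 = 3.

3:1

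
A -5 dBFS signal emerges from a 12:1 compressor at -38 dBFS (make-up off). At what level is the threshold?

Gain reduction = -5 − (-38) = 33 dB; output overshoot = GR / (R − 1) = 33 / 11 = 3 dB.
Threshold = output − output overshoot = -38 − 3 = -41 dBFS.

-41 dBFS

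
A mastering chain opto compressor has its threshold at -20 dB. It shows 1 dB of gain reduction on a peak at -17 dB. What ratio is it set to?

1.5:1

Input overshoot = -17 − (-20) = 3 dB.
Output overshoot = 3 − 1 = 2 dB.
Ratio = input overshoot / output overshoot = 3 / 2 = 1.5.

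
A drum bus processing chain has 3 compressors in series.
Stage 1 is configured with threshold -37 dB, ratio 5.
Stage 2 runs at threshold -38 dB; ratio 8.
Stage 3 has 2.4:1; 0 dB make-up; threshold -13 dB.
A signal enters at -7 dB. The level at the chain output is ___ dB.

Stage 1: 30 dB above -37 dB, reduced 5:1 to 6 dB above → -31 dB.
Stage 2: 7 dB above -38 dB, reduced 8:1 to 0.875 dB above → -37.125 dB.
Stage 3: -37.125 dB ≤ -13 dB, so stage 3 doesn't engage; output -37.125 dB.

-37.125 dB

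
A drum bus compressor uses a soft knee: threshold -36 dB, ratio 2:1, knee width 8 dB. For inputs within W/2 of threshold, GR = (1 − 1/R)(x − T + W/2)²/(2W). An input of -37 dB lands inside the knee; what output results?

x − T + W/2 = -37 − (-36) + 4 = 3.
GR = (1 − 1/2) × 3² / 16 = 0.5 × 9 / 16 = 0.28125 dB.
Output = -37 − 0.28125 = -37.28125 dB.

-37.28125 dB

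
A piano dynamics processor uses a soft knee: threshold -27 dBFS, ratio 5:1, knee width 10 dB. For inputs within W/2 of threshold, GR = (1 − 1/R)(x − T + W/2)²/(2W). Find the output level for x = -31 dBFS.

x − T + W/2 = -31 − (-27) + 5 = 1.
GR = (1 − 1/5) × 1² / 20 = 0.8 × 1 / 20 = 0.04 dB.
Output = -31 − 0.04 = -31.04 dBFS.

-31.04 dBFS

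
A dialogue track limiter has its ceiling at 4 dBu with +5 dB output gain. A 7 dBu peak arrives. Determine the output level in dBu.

9 dBu

A brickwall limiter is an ∞:1 compressor: any input above the ceiling is clamped to 4 dBu.
Output gain then adds 5 dB: 4 + 5 = 9 dBu.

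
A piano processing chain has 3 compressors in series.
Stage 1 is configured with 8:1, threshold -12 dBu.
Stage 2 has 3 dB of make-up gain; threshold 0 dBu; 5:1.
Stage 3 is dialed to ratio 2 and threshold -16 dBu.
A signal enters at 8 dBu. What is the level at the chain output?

-11.25 dBu

Stage 1: overshoot 20 dB → 20/8 = 2.5 dB → -9.5 dBu.
Stage 2: -9.5 dBu is at or below the 0 dBu threshold — no compression; make-up brings it to -6.5 dBu.
Stage 3: overshoot 9.5 dB → 9.5/2 = 4.75 dB → -11.25 dBu.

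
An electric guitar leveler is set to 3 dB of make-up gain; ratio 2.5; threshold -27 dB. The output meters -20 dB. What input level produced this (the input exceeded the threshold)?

-17 dB

Stripping the +3 dB make-up gives -23 dB at the gain stage.
That's 4 dB above the -27 dB threshold.
Input overshoot = R × output overshoot = 10 dB → input = -27 + 10 = -17 dB.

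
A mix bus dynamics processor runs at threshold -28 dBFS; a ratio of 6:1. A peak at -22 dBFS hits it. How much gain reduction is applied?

The signal is 6 dB above threshold.
After 6:1 compression the overshoot becomes 6/6 = 1 dB.
Gain reduction = 6 − 1 = 5 dB.

5 dB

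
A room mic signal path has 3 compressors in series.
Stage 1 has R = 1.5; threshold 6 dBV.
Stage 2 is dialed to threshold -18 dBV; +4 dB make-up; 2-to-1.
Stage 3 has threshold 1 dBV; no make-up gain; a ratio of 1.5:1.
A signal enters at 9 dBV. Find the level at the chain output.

Stage 1: 3 dB above 6 dBV, reduced 1.5:1 to 2 dB above → 8 dBV.
Stage 2: 26 dB above -18 dBV, reduced 2:1 to 13 dB above → -5 dBV; +4 dB make-up → -1 dBV.
Stage 3: -1 dBV ≤ 1 dBV, so stage 3 doesn't engage; output -1 dBV.

-1 dBV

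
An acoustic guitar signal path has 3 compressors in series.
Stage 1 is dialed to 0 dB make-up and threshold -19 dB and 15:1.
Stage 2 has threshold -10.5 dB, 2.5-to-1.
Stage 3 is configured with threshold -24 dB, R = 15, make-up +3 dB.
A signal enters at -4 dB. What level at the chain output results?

Stage 1: 15 dB above -19 dB, reduced 15:1 to 1 dB above → -18 dB.
Stage 2: below threshold (-18 ≤ -10.5); passes unchanged; output -18 dB.
Stage 3: overshoot 6 dB → 6/15 = 0.4 dB → -23.6 dB; +3 dB make-up → -20.6 dB.

-20.6 dB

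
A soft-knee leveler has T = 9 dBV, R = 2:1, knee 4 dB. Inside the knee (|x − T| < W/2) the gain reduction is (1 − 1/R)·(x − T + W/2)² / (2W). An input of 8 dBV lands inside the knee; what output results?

x − T + W/2 = 8 − 9 + 2 = 1.
GR = (1 − 1/2) × 1² / 8 = 0.5 × 1 / 8 = 0.0625 dB.
Output = 8 − 0.0625 = 7.9375 dBV.

7.9375 dBV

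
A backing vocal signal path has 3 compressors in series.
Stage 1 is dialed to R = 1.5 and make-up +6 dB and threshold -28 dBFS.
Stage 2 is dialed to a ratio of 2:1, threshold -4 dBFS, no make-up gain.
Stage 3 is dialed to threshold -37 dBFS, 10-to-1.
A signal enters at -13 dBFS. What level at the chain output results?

Stage 1: -13 dBFS is 15 dB over -28 dBFS; at 1.5:1 that becomes 10 dB over, giving -18 dBFS; +6 dB make-up → -12 dBFS.
Stage 2: -12 dBFS is at or below the -4 dBFS threshold — no compression; output -12 dBFS.
Stage 3: overshoot 25 dB → 25/10 = 2.5 dB → -34.5 dBFS.

-34.5 dBFS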